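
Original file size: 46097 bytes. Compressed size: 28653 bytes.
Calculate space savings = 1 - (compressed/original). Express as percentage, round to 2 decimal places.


ratio = compressed/original = 28653/46097 = 0.621581
savings = 1 - ratio = 1 - 0.621581 = 0.378419
as a percentage: 0.378419 * 100 = 37.84%

Space savings = 1 - 28653/46097 = 37.84%


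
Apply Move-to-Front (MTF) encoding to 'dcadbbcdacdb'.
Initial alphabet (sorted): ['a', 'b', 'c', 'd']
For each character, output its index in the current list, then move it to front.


MTF encoding:
'd': index 3 in ['a', 'b', 'c', 'd'] -> ['d', 'a', 'b', 'c']
'c': index 3 in ['d', 'a', 'b', 'c'] -> ['c', 'd', 'a', 'b']
'a': index 2 in ['c', 'd', 'a', 'b'] -> ['a', 'c', 'd', 'b']
'd': index 2 in ['a', 'c', 'd', 'b'] -> ['d', 'a', 'c', 'b']
'b': index 3 in ['d', 'a', 'c', 'b'] -> ['b', 'd', 'a', 'c']
'b': index 0 in ['b', 'd', 'a', 'c'] -> ['b', 'd', 'a', 'c']
'c': index 3 in ['b', 'd', 'a', 'c'] -> ['c', 'b', 'd', 'a']
'd': index 2 in ['c', 'b', 'd', 'a'] -> ['d', 'c', 'b', 'a']
'a': index 3 in ['d', 'c', 'b', 'a'] -> ['a', 'd', 'c', 'b']
'c': index 2 in ['a', 'd', 'c', 'b'] -> ['c', 'a', 'd', 'b']
'd': index 2 in ['c', 'a', 'd', 'b'] -> ['d', 'c', 'a', 'b']
'b': index 3 in ['d', 'c', 'a', 'b'] -> ['b', 'd', 'c', 'a']


Output: [3, 3, 2, 2, 3, 0, 3, 2, 3, 2, 2, 3]


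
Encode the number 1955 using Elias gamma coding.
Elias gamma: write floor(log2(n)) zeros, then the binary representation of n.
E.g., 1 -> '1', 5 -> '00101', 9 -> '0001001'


num_bits = floor(log2(1955)) + 1 = 11
leading_zeros = num_bits - 1 = 10
binary(1955) = 11110100011

Elias gamma(1955) = '0000000000' + '11110100011' = 000000000011110100011 (21 bits)


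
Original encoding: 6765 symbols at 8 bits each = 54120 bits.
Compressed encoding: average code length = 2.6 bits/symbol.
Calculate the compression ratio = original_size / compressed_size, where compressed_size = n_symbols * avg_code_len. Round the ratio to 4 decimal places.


original_size = n_symbols * orig_bits = 6765 * 8 = 54120 bits
compressed_size = n_symbols * avg_code_len = 6765 * 2.6 = 17589.0 bits
ratio = original_size / compressed_size = 54120 / 17589.0 = 3.0769

Compression ratio = 3.0769


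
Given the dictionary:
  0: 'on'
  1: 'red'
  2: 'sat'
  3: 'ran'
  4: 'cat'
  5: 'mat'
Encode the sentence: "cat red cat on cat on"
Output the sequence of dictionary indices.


Look up each word in the dictionary:
  'cat' -> 4
  'red' -> 1
  'cat' -> 4
  'on' -> 0
  'cat' -> 4
  'on' -> 0

Encoded: [4, 1, 4, 0, 4, 0]


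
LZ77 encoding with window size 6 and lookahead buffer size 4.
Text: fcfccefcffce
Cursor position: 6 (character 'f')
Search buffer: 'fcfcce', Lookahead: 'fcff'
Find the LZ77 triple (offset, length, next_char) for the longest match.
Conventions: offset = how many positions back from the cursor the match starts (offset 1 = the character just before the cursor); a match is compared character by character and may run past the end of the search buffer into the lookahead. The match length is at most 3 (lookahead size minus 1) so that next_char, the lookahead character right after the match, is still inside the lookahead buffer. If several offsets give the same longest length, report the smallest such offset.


Try each offset into the search buffer:
  offset=1 (pos 5, char 'e'): match length 0
  offset=2 (pos 4, char 'c'): match length 0
  offset=3 (pos 3, char 'c'): match length 0
  offset=4 (pos 2, char 'f'): match length 2
  offset=5 (pos 1, char 'c'): match length 0
  offset=6 (pos 0, char 'f'): match length 3
Longest match has length 3 at offset 6.
next_char = character at position 6 + 3 = 9 -> 'f'

Best match: offset=6, length=3 (matching 'fcf' starting at position 0)
LZ77 triple: (6, 3, 'f')


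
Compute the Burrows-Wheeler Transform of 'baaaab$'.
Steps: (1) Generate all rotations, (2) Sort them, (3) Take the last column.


Rotations (sorted):
  0: $baaaab -> last char: b
  1: aaaab$b -> last char: b
  2: aaab$ba -> last char: a
  3: aab$baa -> last char: a
  4: ab$baaa -> last char: a
  5: b$baaaa -> last char: a
  6: baaaab$ -> last char: $


BWT = bbaaaa$


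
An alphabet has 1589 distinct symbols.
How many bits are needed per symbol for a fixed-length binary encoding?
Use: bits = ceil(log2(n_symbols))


log2(1589) = 10.6339
Bracket: 2^10 = 1024 < 1589 <= 2^11 = 2048
So ceil(log2(1589)) = 11

bits = ceil(log2(1589)) = ceil(10.6339) = 11 bits


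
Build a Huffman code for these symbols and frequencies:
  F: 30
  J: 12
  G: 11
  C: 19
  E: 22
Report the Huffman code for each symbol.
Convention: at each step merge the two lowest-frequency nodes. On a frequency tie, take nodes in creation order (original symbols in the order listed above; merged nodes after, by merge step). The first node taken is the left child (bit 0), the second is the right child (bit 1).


Huffman tree construction:
Step 1: Merge G(11) + J(12) = 23
Step 2: Merge C(19) + E(22) = 41
Step 3: Merge (G+J)(23) + F(30) = 53
Step 4: Merge (C+E)(41) + ((G+J)+F)(53) = 94
Read each symbol's code off the tree from the root (left child = 0, right child = 1).

Codes:
  F: 11 (length 2)
  J: 101 (length 3)
  G: 100 (length 3)
  C: 00 (length 2)
  E: 01 (length 2)
Average code length: 211/94 = 2.2447 bits/symbol


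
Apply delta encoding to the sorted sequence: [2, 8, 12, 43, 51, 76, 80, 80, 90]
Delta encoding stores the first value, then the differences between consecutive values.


First value: 2
Deltas:
  8 - 2 = 6
  12 - 8 = 4
  43 - 12 = 31
  51 - 43 = 8
  76 - 51 = 25
  80 - 76 = 4
  80 - 80 = 0
  90 - 80 = 10


Delta encoded: [2, 6, 4, 31, 8, 25, 4, 0, 10]


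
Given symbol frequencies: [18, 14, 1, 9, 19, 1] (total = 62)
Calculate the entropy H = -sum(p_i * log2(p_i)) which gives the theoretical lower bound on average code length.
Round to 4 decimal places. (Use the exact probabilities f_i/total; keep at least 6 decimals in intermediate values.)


Per-symbol terms -p_i * log2(p_i) with p_i = f_i/62:
  p = 18/62 = 0.290323: log2(p) = -1.784271, -p*log2(p) = 0.518014
  p = 14/62 = 0.225806: log2(p) = -2.146841, -p*log2(p) = 0.484771
  p = 1/62 = 0.016129: log2(p) = -5.954196, -p*log2(p) = 0.096035
  p = 9/62 = 0.145161: log2(p) = -2.784271, -p*log2(p) = 0.404168
  p = 19/62 = 0.306452: log2(p) = -1.706269, -p*log2(p) = 0.522889
  p = 1/62 = 0.016129: log2(p) = -5.954196, -p*log2(p) = 0.096035
H = 0.518014 + 0.484771 + 0.096035 + 0.404168 + 0.522889 + 0.096035 = 2.121912

H = 2.1219 bits/symbol


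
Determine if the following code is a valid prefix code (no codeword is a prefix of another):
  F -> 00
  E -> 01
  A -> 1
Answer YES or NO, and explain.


Checking each pair (does one codeword prefix another?):
  F='00' vs E='01': no prefix
  F='00' vs A='1': no prefix
  E='01' vs F='00': no prefix
  E='01' vs A='1': no prefix
  A='1' vs F='00': no prefix
  A='1' vs E='01': no prefix
No violation found over all pairs.

YES -- this is a valid prefix code. No codeword is a prefix of any other codeword.


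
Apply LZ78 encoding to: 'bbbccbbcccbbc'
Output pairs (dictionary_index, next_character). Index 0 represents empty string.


LZ78 encoding steps:
Dictionary: {0: ''}
Step 1: w='' (idx 0), next='b' -> output (0, 'b'), add 'b' as idx 1
Step 2: w='b' (idx 1), next='b' -> output (1, 'b'), add 'bb' as idx 2
Step 3: w='' (idx 0), next='c' -> output (0, 'c'), add 'c' as idx 3
Step 4: w='c' (idx 3), next='b' -> output (3, 'b'), add 'cb' as idx 4
Step 5: w='b' (idx 1), next='c' -> output (1, 'c'), add 'bc' as idx 5
Step 6: w='c' (idx 3), next='c' -> output (3, 'c'), add 'cc' as idx 6
Step 7: w='bb' (idx 2), next='c' -> output (2, 'c'), add 'bbc' as idx 7


Encoded: [(0, 'b'), (1, 'b'), (0, 'c'), (3, 'b'), (1, 'c'), (3, 'c'), (2, 'c')]


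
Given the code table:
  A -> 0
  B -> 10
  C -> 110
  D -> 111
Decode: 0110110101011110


Decoding:
0 -> A
110 -> C
110 -> C
10 -> B
10 -> B
111 -> D
10 -> B


Result: ACCBBDB


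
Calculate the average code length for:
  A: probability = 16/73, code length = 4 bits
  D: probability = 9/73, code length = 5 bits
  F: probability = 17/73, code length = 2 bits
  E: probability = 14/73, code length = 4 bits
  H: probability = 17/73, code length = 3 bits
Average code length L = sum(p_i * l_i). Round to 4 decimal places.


Weighted contributions p_i * l_i:
  A: (16/73) * 4 = 64/73
  D: (9/73) * 5 = 45/73
  F: (17/73) * 2 = 34/73
  E: (14/73) * 4 = 56/73
  H: (17/73) * 3 = 51/73
Sum = (64 + 45 + 34 + 56 + 51)/73 = 250/73

L = 250/73 = 3.4247 bits/symbol


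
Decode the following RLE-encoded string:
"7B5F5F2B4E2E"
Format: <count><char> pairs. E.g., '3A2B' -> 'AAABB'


Expanding each <count><char> pair:
  7B -> 'BBBBBBB'
  5F -> 'FFFFF'
  5F -> 'FFFFF'
  2B -> 'BB'
  4E -> 'EEEE'
  2E -> 'EE'

Decoded = BBBBBBBFFFFFFFFFFBBEEEEEE


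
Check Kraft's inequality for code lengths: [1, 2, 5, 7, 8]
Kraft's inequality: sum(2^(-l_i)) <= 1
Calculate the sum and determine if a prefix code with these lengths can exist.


Sum = 2^(-1) + 2^(-2) + 2^(-5) + 2^(-7) + 2^(-8)
    = 0.5 + 0.25 + 0.03125 + 0.0078125 + 0.00390625
    = 203/256 = 0.79296875
Since 0.79296875 <= 1, Kraft's inequality IS satisfied.
A prefix code with these lengths CAN exist.

Kraft sum = 0.79296875. Satisfied.


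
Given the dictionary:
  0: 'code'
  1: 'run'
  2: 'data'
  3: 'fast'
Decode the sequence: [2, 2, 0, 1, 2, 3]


Look up each index in the dictionary:
  2 -> 'data'
  2 -> 'data'
  0 -> 'code'
  1 -> 'run'
  2 -> 'data'
  3 -> 'fast'

Decoded: "data data code run data fast"


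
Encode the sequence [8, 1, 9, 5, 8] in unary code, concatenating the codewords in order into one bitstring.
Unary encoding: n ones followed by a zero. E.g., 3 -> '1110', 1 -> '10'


Encode each number as n ones followed by a terminating 0:
  8 -> 111111110 (9 bits)
  1 -> 10 (2 bits)
  9 -> 1111111110 (10 bits)
  5 -> 111110 (6 bits)
  8 -> 111111110 (9 bits)
Total length = 9 + 2 + 10 + 6 + 9 = 36 bits.

Unary([8, 1, 9, 5, 8]) = 111111110101111111110111110111111110 (36 bits)


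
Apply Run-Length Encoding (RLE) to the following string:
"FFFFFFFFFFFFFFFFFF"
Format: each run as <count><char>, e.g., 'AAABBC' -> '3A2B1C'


Scanning runs left to right:
  i=0: run of 'F' x 18 -> '18F'

RLE = 18F


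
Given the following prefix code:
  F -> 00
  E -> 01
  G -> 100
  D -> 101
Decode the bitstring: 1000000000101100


Decoding step by step:
Bits 100 -> G
Bits 00 -> F
Bits 00 -> F
Bits 00 -> F
Bits 01 -> E
Bits 01 -> E
Bits 100 -> G


Decoded message: GFFFEEG


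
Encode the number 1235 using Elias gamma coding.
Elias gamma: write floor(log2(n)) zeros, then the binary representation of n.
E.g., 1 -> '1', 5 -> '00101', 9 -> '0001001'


num_bits = floor(log2(1235)) + 1 = 11
leading_zeros = num_bits - 1 = 10
binary(1235) = 10011010011

Elias gamma(1235) = '0000000000' + '10011010011' = 000000000010011010011 (21 bits)


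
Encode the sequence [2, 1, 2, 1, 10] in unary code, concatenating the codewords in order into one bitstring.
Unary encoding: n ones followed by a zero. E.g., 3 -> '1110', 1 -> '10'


Encode each number as n ones followed by a terminating 0:
  2 -> 110 (3 bits)
  1 -> 10 (2 bits)
  2 -> 110 (3 bits)
  1 -> 10 (2 bits)
  10 -> 11111111110 (11 bits)
Total length = 3 + 2 + 3 + 2 + 11 = 21 bits.

Unary([2, 1, 2, 1, 10]) = 110101101011111111110 (21 bits)


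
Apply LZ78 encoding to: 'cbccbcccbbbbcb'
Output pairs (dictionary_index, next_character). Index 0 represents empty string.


LZ78 encoding steps:
Dictionary: {0: ''}
Step 1: w='' (idx 0), next='c' -> output (0, 'c'), add 'c' as idx 1
Step 2: w='' (idx 0), next='b' -> output (0, 'b'), add 'b' as idx 2
Step 3: w='c' (idx 1), next='c' -> output (1, 'c'), add 'cc' as idx 3
Step 4: w='b' (idx 2), next='c' -> output (2, 'c'), add 'bc' as idx 4
Step 5: w='cc' (idx 3), next='b' -> output (3, 'b'), add 'ccb' as idx 5
Step 6: w='b' (idx 2), next='b' -> output (2, 'b'), add 'bb' as idx 6
Step 7: w='bc' (idx 4), next='b' -> output (4, 'b'), add 'bcb' as idx 7


Encoded: [(0, 'c'), (0, 'b'), (1, 'c'), (2, 'c'), (3, 'b'), (2, 'b'), (4, 'b')]


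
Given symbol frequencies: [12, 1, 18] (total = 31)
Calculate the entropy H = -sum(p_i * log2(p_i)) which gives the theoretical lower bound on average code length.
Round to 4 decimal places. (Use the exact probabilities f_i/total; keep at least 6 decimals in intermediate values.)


Per-symbol terms -p_i * log2(p_i) with p_i = f_i/31:
  p = 12/31 = 0.387097: log2(p) = -1.369234, -p*log2(p) = 0.530026
  p = 1/31 = 0.032258: log2(p) = -4.954196, -p*log2(p) = 0.159813
  p = 18/31 = 0.580645: log2(p) = -0.784271, -p*log2(p) = 0.455383
H = 0.530026 + 0.159813 + 0.455383 = 1.145222

H = 1.1452 bits/symbol


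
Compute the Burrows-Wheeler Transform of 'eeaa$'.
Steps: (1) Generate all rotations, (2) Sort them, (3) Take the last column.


Rotations (sorted):
  0: $eeaa -> last char: a
  1: a$eea -> last char: a
  2: aa$ee -> last char: e
  3: eaa$e -> last char: e
  4: eeaa$ -> last char: $


BWT = aaee$


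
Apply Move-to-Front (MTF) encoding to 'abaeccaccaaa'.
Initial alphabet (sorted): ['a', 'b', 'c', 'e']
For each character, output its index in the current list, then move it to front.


MTF encoding:
'a': index 0 in ['a', 'b', 'c', 'e'] -> ['a', 'b', 'c', 'e']
'b': index 1 in ['a', 'b', 'c', 'e'] -> ['b', 'a', 'c', 'e']
'a': index 1 in ['b', 'a', 'c', 'e'] -> ['a', 'b', 'c', 'e']
'e': index 3 in ['a', 'b', 'c', 'e'] -> ['e', 'a', 'b', 'c']
'c': index 3 in ['e', 'a', 'b', 'c'] -> ['c', 'e', 'a', 'b']
'c': index 0 in ['c', 'e', 'a', 'b'] -> ['c', 'e', 'a', 'b']
'a': index 2 in ['c', 'e', 'a', 'b'] -> ['a', 'c', 'e', 'b']
'c': index 1 in ['a', 'c', 'e', 'b'] -> ['c', 'a', 'e', 'b']
'c': index 0 in ['c', 'a', 'e', 'b'] -> ['c', 'a', 'e', 'b']
'a': index 1 in ['c', 'a', 'e', 'b'] -> ['a', 'c', 'e', 'b']
'a': index 0 in ['a', 'c', 'e', 'b'] -> ['a', 'c', 'e', 'b']
'a': index 0 in ['a', 'c', 'e', 'b'] -> ['a', 'c', 'e', 'b']


Output: [0, 1, 1, 3, 3, 0, 2, 1, 0, 1, 0, 0]


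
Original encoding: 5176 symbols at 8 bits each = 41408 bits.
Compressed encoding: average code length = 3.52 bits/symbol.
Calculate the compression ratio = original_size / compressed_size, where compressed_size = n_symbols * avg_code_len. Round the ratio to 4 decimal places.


original_size = n_symbols * orig_bits = 5176 * 8 = 41408 bits
compressed_size = n_symbols * avg_code_len = 5176 * 3.52 = 18219.52 bits
ratio = original_size / compressed_size = 41408 / 18219.52 = 2.2727

Compression ratio = 2.2727


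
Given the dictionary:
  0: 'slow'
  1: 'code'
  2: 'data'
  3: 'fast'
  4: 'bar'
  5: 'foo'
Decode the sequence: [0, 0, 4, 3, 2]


Look up each index in the dictionary:
  0 -> 'slow'
  0 -> 'slow'
  4 -> 'bar'
  3 -> 'fast'
  2 -> 'data'

Decoded: "slow slow bar fast data"


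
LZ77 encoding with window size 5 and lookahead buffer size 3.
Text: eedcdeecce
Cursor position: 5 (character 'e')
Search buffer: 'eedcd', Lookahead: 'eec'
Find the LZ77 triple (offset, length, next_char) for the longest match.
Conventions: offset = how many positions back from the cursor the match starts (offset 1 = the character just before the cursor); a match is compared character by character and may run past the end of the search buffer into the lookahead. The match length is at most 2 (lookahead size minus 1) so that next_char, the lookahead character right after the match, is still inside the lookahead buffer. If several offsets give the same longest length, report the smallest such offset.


Try each offset into the search buffer:
  offset=1 (pos 4, char 'd'): match length 0
  offset=2 (pos 3, char 'c'): match length 0
  offset=3 (pos 2, char 'd'): match length 0
  offset=4 (pos 1, char 'e'): match length 1
  offset=5 (pos 0, char 'e'): match length 2
Longest match has length 2 at offset 5.
next_char = character at position 5 + 2 = 7 -> 'c'

Best match: offset=5, length=2 (matching 'ee' starting at position 0)
LZ77 triple: (5, 2, 'c')


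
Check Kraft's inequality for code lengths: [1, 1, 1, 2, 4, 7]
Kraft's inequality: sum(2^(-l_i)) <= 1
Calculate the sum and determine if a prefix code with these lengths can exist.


Sum = 2^(-1) + 2^(-1) + 2^(-1) + 2^(-2) + 2^(-4) + 2^(-7)
    = 0.5 + 0.5 + 0.5 + 0.25 + 0.0625 + 0.0078125
    = 233/128 = 1.8203125
Since 1.8203125 > 1, Kraft's inequality is NOT satisfied.
A prefix code with these lengths CANNOT exist.

Kraft sum = 1.8203125. Not satisfied.


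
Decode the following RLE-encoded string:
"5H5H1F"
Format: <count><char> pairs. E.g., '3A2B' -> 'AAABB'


Expanding each <count><char> pair:
  5H -> 'HHHHH'
  5H -> 'HHHHH'
  1F -> 'F'

Decoded = HHHHHHHHHHF


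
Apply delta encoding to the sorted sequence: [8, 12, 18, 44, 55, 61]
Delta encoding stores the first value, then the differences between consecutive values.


First value: 8
Deltas:
  12 - 8 = 4
  18 - 12 = 6
  44 - 18 = 26
  55 - 44 = 11
  61 - 55 = 6


Delta encoded: [8, 4, 6, 26, 11, 6]


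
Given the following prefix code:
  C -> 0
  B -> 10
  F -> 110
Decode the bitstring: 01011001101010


Decoding step by step:
Bits 0 -> C
Bits 10 -> B
Bits 110 -> F
Bits 0 -> C
Bits 110 -> F
Bits 10 -> B
Bits 10 -> B


Decoded message: CBFCFBB


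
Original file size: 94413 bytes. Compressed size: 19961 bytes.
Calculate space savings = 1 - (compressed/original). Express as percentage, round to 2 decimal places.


ratio = compressed/original = 19961/94413 = 0.211422
savings = 1 - ratio = 1 - 0.211422 = 0.788578
as a percentage: 0.788578 * 100 = 78.86%

Space savings = 1 - 19961/94413 = 78.86%


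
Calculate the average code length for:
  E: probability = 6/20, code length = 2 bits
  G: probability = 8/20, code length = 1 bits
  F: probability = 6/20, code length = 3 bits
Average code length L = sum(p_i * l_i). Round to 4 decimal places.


Weighted contributions p_i * l_i:
  E: (6/20) * 2 = 12/20
  G: (8/20) * 1 = 8/20
  F: (6/20) * 3 = 18/20
Sum = (12 + 8 + 18)/20 = 38/20

L = 38/20 = 1.9000 bits/symbol


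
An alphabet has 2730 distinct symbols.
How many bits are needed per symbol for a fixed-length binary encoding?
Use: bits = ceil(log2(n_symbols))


log2(2730) = 11.4147
Bracket: 2^11 = 2048 < 2730 <= 2^12 = 4096
So ceil(log2(2730)) = 12

bits = ceil(log2(2730)) = ceil(11.4147) = 12 bits


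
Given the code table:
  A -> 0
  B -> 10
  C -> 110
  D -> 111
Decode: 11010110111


Decoding:
110 -> C
10 -> B
110 -> C
111 -> D


Result: CBCD


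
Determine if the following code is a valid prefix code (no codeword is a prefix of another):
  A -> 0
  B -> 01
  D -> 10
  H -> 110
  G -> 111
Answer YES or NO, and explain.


Checking each pair (does one codeword prefix another?):
  A='0' vs B='01': prefix -- VIOLATION

NO -- this is NOT a valid prefix code. A (0) is a prefix of B (01).


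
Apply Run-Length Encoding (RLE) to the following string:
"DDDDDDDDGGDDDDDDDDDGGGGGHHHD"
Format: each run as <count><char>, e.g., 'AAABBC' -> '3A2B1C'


Scanning runs left to right:
  i=0: run of 'D' x 8 -> '8D'
  i=8: run of 'G' x 2 -> '2G'
  i=10: run of 'D' x 9 -> '9D'
  i=19: run of 'G' x 5 -> '5G'
  i=24: run of 'H' x 3 -> '3H'
  i=27: run of 'D' x 1 -> '1D'

RLE = 8D2G9D5G3H1D


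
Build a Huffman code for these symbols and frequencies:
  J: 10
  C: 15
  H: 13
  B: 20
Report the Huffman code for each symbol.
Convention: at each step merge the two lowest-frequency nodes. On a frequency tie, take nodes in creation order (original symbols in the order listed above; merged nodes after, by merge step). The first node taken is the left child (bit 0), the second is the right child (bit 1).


Huffman tree construction:
Step 1: Merge J(10) + H(13) = 23
Step 2: Merge C(15) + B(20) = 35
Step 3: Merge (J+H)(23) + (C+B)(35) = 58
Read each symbol's code off the tree from the root (left child = 0, right child = 1).

Codes:
  J: 00 (length 2)
  C: 10 (length 2)
  H: 01 (length 2)
  B: 11 (length 2)
Average code length: 116/58 = 2.0000 bits/symbol


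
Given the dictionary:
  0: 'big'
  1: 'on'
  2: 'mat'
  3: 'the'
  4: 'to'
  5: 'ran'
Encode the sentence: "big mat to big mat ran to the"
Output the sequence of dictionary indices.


Look up each word in the dictionary:
  'big' -> 0
  'mat' -> 2
  'to' -> 4
  'big' -> 0
  'mat' -> 2
  'ran' -> 5
  'to' -> 4
  'the' -> 3

Encoded: [0, 2, 4, 0, 2, 5, 4, 3]


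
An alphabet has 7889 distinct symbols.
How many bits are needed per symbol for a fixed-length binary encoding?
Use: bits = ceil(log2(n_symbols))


log2(7889) = 12.9456
Bracket: 2^12 = 4096 < 7889 <= 2^13 = 8192
So ceil(log2(7889)) = 13

bits = ceil(log2(7889)) = ceil(12.9456) = 13 bits


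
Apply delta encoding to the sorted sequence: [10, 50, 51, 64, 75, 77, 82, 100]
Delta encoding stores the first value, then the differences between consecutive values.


First value: 10
Deltas:
  50 - 10 = 40
  51 - 50 = 1
  64 - 51 = 13
  75 - 64 = 11
  77 - 75 = 2
  82 - 77 = 5
  100 - 82 = 18


Delta encoded: [10, 40, 1, 13, 11, 2, 5, 18]


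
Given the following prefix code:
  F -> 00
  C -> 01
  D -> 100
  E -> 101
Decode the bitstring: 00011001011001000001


Decoding step by step:
Bits 00 -> F
Bits 01 -> C
Bits 100 -> D
Bits 101 -> E
Bits 100 -> D
Bits 100 -> D
Bits 00 -> F
Bits 01 -> C


Decoded message: FCDEDDFC


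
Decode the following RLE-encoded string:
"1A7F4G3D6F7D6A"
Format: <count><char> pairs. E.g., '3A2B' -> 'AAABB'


Expanding each <count><char> pair:
  1A -> 'A'
  7F -> 'FFFFFFF'
  4G -> 'GGGG'
  3D -> 'DDD'
  6F -> 'FFFFFF'
  7D -> 'DDDDDDD'
  6A -> 'AAAAAA'

Decoded = AFFFFFFFGGGGDDDFFFFFFDDDDDDDAAAAAA


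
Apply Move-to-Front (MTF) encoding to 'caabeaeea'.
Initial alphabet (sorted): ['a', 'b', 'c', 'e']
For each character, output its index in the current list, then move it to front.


MTF encoding:
'c': index 2 in ['a', 'b', 'c', 'e'] -> ['c', 'a', 'b', 'e']
'a': index 1 in ['c', 'a', 'b', 'e'] -> ['a', 'c', 'b', 'e']
'a': index 0 in ['a', 'c', 'b', 'e'] -> ['a', 'c', 'b', 'e']
'b': index 2 in ['a', 'c', 'b', 'e'] -> ['b', 'a', 'c', 'e']
'e': index 3 in ['b', 'a', 'c', 'e'] -> ['e', 'b', 'a', 'c']
'a': index 2 in ['e', 'b', 'a', 'c'] -> ['a', 'e', 'b', 'c']
'e': index 1 in ['a', 'e', 'b', 'c'] -> ['e', 'a', 'b', 'c']
'e': index 0 in ['e', 'a', 'b', 'c'] -> ['e', 'a', 'b', 'c']
'a': index 1 in ['e', 'a', 'b', 'c'] -> ['a', 'e', 'b', 'c']


Output: [2, 1, 0, 2, 3, 2, 1, 0, 1]


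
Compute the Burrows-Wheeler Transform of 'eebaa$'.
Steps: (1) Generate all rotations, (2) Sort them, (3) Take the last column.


Rotations (sorted):
  0: $eebaa -> last char: a
  1: a$eeba -> last char: a
  2: aa$eeb -> last char: b
  3: baa$ee -> last char: e
  4: ebaa$e -> last char: e
  5: eebaa$ -> last char: $


BWT = aabee$


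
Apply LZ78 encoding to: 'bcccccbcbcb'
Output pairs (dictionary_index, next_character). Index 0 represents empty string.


LZ78 encoding steps:
Dictionary: {0: ''}
Step 1: w='' (idx 0), next='b' -> output (0, 'b'), add 'b' as idx 1
Step 2: w='' (idx 0), next='c' -> output (0, 'c'), add 'c' as idx 2
Step 3: w='c' (idx 2), next='c' -> output (2, 'c'), add 'cc' as idx 3
Step 4: w='cc' (idx 3), next='b' -> output (3, 'b'), add 'ccb' as idx 4
Step 5: w='c' (idx 2), next='b' -> output (2, 'b'), add 'cb' as idx 5
Step 6: w='cb' (idx 5), end of input -> output (5, '')


Encoded: [(0, 'b'), (0, 'c'), (2, 'c'), (3, 'b'), (2, 'b'), (5, '')]


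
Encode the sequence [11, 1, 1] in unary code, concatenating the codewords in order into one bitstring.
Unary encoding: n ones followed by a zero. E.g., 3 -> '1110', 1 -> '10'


Encode each number as n ones followed by a terminating 0:
  11 -> 111111111110 (12 bits)
  1 -> 10 (2 bits)
  1 -> 10 (2 bits)
Total length = 12 + 2 + 2 = 16 bits.

Unary([11, 1, 1]) = 1111111111101010 (16 bits)


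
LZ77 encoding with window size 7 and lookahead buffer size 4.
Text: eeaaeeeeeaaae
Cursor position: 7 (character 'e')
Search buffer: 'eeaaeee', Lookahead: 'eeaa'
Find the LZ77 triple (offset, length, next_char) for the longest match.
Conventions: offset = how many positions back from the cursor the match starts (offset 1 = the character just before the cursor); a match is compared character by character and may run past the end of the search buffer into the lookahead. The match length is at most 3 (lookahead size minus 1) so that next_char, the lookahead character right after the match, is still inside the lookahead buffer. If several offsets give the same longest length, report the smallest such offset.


Try each offset into the search buffer:
  offset=1 (pos 6, char 'e'): match length 2
  offset=2 (pos 5, char 'e'): match length 2
  offset=3 (pos 4, char 'e'): match length 2
  offset=4 (pos 3, char 'a'): match length 0
  offset=5 (pos 2, char 'a'): match length 0
  offset=6 (pos 1, char 'e'): match length 1
  offset=7 (pos 0, char 'e'): match length 3
Longest match has length 3 at offset 7.
next_char = character at position 7 + 3 = 10 -> 'a'

Best match: offset=7, length=3 (matching 'eea' starting at position 0)
LZ77 triple: (7, 3, 'a')


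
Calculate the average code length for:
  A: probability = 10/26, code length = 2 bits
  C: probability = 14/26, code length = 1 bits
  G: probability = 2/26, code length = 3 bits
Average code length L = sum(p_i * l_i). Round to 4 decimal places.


Weighted contributions p_i * l_i:
  A: (10/26) * 2 = 20/26
  C: (14/26) * 1 = 14/26
  G: (2/26) * 3 = 6/26
Sum = (20 + 14 + 6)/26 = 40/26

L = 40/26 = 1.5385 bits/symbol


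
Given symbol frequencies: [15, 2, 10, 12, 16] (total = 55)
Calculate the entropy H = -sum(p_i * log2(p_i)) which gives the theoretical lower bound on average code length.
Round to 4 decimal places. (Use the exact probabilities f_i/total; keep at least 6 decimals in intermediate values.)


Per-symbol terms -p_i * log2(p_i) with p_i = f_i/55:
  p = 15/55 = 0.272727: log2(p) = -1.874469, -p*log2(p) = 0.511219
  p = 2/55 = 0.036364: log2(p) = -4.781360, -p*log2(p) = 0.173868
  p = 10/55 = 0.181818: log2(p) = -2.459432, -p*log2(p) = 0.447169
  p = 12/55 = 0.218182: log2(p) = -2.196397, -p*log2(p) = 0.479214
  p = 16/55 = 0.290909: log2(p) = -1.781360, -p*log2(p) = 0.518214
H = 0.511219 + 0.173868 + 0.447169 + 0.479214 + 0.518214 = 2.129684

H = 2.1297 bits/symbol


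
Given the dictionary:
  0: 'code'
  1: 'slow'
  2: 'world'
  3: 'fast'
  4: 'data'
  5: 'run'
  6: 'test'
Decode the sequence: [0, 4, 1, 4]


Look up each index in the dictionary:
  0 -> 'code'
  4 -> 'data'
  1 -> 'slow'
  4 -> 'data'

Decoded: "code data slow data"


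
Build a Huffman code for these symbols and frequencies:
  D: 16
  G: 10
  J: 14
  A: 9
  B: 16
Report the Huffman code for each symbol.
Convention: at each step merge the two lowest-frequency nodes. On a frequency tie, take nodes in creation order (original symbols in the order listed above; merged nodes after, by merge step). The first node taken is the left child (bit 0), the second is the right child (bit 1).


Huffman tree construction:
Step 1: Merge A(9) + G(10) = 19
Step 2: Merge J(14) + D(16) = 30
Step 3: Merge B(16) + (A+G)(19) = 35
Step 4: Merge (J+D)(30) + (B+(A+G))(35) = 65
Read each symbol's code off the tree from the root (left child = 0, right child = 1).

Codes:
  D: 01 (length 2)
  G: 111 (length 3)
  J: 00 (length 2)
  A: 110 (length 3)
  B: 10 (length 2)
Average code length: 149/65 = 2.2923 bits/symbol


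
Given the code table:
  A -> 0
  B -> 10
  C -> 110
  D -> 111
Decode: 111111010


Decoding:
111 -> D
111 -> D
0 -> A
10 -> B


Result: DDAB


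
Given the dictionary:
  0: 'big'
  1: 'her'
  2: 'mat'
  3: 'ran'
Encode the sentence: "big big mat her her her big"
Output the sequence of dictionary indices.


Look up each word in the dictionary:
  'big' -> 0
  'big' -> 0
  'mat' -> 2
  'her' -> 1
  'her' -> 1
  'her' -> 1
  'big' -> 0

Encoded: [0, 0, 2, 1, 1, 1, 0]


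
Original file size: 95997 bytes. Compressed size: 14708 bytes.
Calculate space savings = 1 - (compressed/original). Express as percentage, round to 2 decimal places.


ratio = compressed/original = 14708/95997 = 0.153213
savings = 1 - ratio = 1 - 0.153213 = 0.846787
as a percentage: 0.846787 * 100 = 84.68%

Space savings = 1 - 14708/95997 = 84.68%


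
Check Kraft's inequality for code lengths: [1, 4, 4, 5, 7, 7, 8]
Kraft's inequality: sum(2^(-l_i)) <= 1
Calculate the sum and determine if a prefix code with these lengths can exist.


Sum = 2^(-1) + 2^(-4) + 2^(-4) + 2^(-5) + 2^(-7) + 2^(-7) + 2^(-8)
    = 0.5 + 0.0625 + 0.0625 + 0.03125 + 0.0078125 + 0.0078125 + 0.00390625
    = 173/256 = 0.67578125
Since 0.67578125 <= 1, Kraft's inequality IS satisfied.
A prefix code with these lengths CAN exist.

Kraft sum = 0.67578125. Satisfied.


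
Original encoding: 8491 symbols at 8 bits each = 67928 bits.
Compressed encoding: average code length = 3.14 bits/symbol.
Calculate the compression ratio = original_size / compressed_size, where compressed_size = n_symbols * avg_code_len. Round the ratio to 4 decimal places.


original_size = n_symbols * orig_bits = 8491 * 8 = 67928 bits
compressed_size = n_symbols * avg_code_len = 8491 * 3.14 = 26661.74 bits
ratio = original_size / compressed_size = 67928 / 26661.74 = 2.5478

Compression ratio = 2.5478


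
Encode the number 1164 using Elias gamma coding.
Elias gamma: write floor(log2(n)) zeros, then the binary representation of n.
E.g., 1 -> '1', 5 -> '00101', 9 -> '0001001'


num_bits = floor(log2(1164)) + 1 = 11
leading_zeros = num_bits - 1 = 10
binary(1164) = 10010001100

Elias gamma(1164) = '0000000000' + '10010001100' = 000000000010010001100 (21 bits)


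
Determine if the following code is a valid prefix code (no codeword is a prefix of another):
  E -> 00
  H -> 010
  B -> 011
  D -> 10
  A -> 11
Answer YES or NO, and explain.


Checking each pair (does one codeword prefix another?):
  E='00' vs H='010': no prefix
  E='00' vs B='011': no prefix
  E='00' vs D='10': no prefix
  E='00' vs A='11': no prefix
  H='010' vs E='00': no prefix
  H='010' vs B='011': no prefix
  H='010' vs D='10': no prefix
  H='010' vs A='11': no prefix
  B='011' vs E='00': no prefix
  B='011' vs H='010': no prefix
  B='011' vs D='10': no prefix
  B='011' vs A='11': no prefix
  D='10' vs E='00': no prefix
  D='10' vs H='010': no prefix
  D='10' vs B='011': no prefix
  D='10' vs A='11': no prefix
  A='11' vs E='00': no prefix
  A='11' vs H='010': no prefix
  A='11' vs B='011': no prefix
  A='11' vs D='10': no prefix
No violation found over all pairs.

YES -- this is a valid prefix code. No codeword is a prefix of any other codeword.


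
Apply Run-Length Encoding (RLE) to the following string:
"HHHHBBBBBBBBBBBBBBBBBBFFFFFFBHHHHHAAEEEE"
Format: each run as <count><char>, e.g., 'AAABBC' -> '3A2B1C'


Scanning runs left to right:
  i=0: run of 'H' x 4 -> '4H'
  i=4: run of 'B' x 18 -> '18B'
  i=22: run of 'F' x 6 -> '6F'
  i=28: run of 'B' x 1 -> '1B'
  i=29: run of 'H' x 5 -> '5H'
  i=34: run of 'A' x 2 -> '2A'
  i=36: run of 'E' x 4 -> '4E'

RLE = 4H18B6F1B5H2A4E


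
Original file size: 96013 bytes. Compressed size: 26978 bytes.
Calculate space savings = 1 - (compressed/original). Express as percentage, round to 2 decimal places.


ratio = compressed/original = 26978/96013 = 0.280983
savings = 1 - ratio = 1 - 0.280983 = 0.719017
as a percentage: 0.719017 * 100 = 71.9%

Space savings = 1 - 26978/96013 = 71.9%


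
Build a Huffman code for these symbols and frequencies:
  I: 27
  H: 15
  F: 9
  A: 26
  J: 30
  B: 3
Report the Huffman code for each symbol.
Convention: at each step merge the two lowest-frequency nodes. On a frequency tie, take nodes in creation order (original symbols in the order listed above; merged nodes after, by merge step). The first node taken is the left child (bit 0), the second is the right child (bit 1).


Huffman tree construction:
Step 1: Merge B(3) + F(9) = 12
Step 2: Merge (B+F)(12) + H(15) = 27
Step 3: Merge A(26) + I(27) = 53
Step 4: Merge ((B+F)+H)(27) + J(30) = 57
Step 5: Merge (A+I)(53) + (((B+F)+H)+J)(57) = 110
Read each symbol's code off the tree from the root (left child = 0, right child = 1).

Codes:
  I: 01 (length 2)
  H: 101 (length 3)
  F: 1001 (length 4)
  A: 00 (length 2)
  J: 11 (length 2)
  B: 1000 (length 4)
Average code length: 259/110 = 2.3545 bits/symbol


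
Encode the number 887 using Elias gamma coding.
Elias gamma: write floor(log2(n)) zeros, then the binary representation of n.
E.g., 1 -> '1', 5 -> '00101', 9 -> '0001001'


num_bits = floor(log2(887)) + 1 = 10
leading_zeros = num_bits - 1 = 9
binary(887) = 1101110111

Elias gamma(887) = '000000000' + '1101110111' = 0000000001101110111 (19 bits)


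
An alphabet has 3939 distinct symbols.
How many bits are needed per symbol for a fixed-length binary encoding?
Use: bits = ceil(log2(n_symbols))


log2(3939) = 11.9436
Bracket: 2^11 = 2048 < 3939 <= 2^12 = 4096
So ceil(log2(3939)) = 12

bits = ceil(log2(3939)) = ceil(11.9436) = 12 bits


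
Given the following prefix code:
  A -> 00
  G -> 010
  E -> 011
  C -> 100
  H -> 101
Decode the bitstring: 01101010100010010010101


Decoding step by step:
Bits 011 -> E
Bits 010 -> G
Bits 101 -> H
Bits 00 -> A
Bits 010 -> G
Bits 010 -> G
Bits 010 -> G
Bits 101 -> H


Decoded message: EGHAGGGH


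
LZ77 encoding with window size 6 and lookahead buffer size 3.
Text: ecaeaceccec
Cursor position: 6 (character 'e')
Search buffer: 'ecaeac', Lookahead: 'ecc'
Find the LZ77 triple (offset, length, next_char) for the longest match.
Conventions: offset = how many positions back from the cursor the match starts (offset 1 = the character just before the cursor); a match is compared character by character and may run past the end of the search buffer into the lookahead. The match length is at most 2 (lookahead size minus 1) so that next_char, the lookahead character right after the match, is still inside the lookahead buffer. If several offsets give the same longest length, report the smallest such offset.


Try each offset into the search buffer:
  offset=1 (pos 5, char 'c'): match length 0
  offset=2 (pos 4, char 'a'): match length 0
  offset=3 (pos 3, char 'e'): match length 1
  offset=4 (pos 2, char 'a'): match length 0
  offset=5 (pos 1, char 'c'): match length 0
  offset=6 (pos 0, char 'e'): match length 2
Longest match has length 2 at offset 6.
next_char = character at position 6 + 2 = 8 -> 'c'

Best match: offset=6, length=2 (matching 'ec' starting at position 0)
LZ77 triple: (6, 2, 'c')


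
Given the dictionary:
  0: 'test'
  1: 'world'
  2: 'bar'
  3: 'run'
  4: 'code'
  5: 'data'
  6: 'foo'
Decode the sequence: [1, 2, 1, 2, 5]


Look up each index in the dictionary:
  1 -> 'world'
  2 -> 'bar'
  1 -> 'world'
  2 -> 'bar'
  5 -> 'data'

Decoded: "world bar world bar data"


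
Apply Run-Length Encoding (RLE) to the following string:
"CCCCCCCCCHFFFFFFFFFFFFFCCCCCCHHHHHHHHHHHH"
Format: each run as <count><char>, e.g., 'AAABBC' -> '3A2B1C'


Scanning runs left to right:
  i=0: run of 'C' x 9 -> '9C'
  i=9: run of 'H' x 1 -> '1H'
  i=10: run of 'F' x 13 -> '13F'
  i=23: run of 'C' x 6 -> '6C'
  i=29: run of 'H' x 12 -> '12H'

RLE = 9C1H13F6C12H


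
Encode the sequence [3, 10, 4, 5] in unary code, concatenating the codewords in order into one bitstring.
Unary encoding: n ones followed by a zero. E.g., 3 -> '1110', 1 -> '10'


Encode each number as n ones followed by a terminating 0:
  3 -> 1110 (4 bits)
  10 -> 11111111110 (11 bits)
  4 -> 11110 (5 bits)
  5 -> 111110 (6 bits)
Total length = 4 + 11 + 5 + 6 = 26 bits.

Unary([3, 10, 4, 5]) = 11101111111111011110111110 (26 bits)


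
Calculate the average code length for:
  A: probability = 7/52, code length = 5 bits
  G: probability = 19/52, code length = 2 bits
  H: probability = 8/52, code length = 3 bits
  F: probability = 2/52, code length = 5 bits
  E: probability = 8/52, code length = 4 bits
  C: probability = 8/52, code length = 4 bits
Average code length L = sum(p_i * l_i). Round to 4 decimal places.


Weighted contributions p_i * l_i:
  A: (7/52) * 5 = 35/52
  G: (19/52) * 2 = 38/52
  H: (8/52) * 3 = 24/52
  F: (2/52) * 5 = 10/52
  E: (8/52) * 4 = 32/52
  C: (8/52) * 4 = 32/52
Sum = (35 + 38 + 24 + 10 + 32 + 32)/52 = 171/52

L = 171/52 = 3.2885 bits/symbol


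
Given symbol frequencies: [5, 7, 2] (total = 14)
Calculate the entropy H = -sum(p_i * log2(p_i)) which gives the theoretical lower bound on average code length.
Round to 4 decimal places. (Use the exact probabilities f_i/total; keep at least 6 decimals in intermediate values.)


Per-symbol terms -p_i * log2(p_i) with p_i = f_i/14:
  p = 5/14 = 0.357143: log2(p) = -1.485427, -p*log2(p) = 0.530510
  p = 7/14 = 0.500000: log2(p) = -1.000000, -p*log2(p) = 0.500000
  p = 2/14 = 0.142857: log2(p) = -2.807355, -p*log2(p) = 0.401051
H = 0.530510 + 0.500000 + 0.401051 = 1.431561

H = 1.4316 bits/symbol


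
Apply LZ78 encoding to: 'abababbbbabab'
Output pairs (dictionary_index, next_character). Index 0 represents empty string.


LZ78 encoding steps:
Dictionary: {0: ''}
Step 1: w='' (idx 0), next='a' -> output (0, 'a'), add 'a' as idx 1
Step 2: w='' (idx 0), next='b' -> output (0, 'b'), add 'b' as idx 2
Step 3: w='a' (idx 1), next='b' -> output (1, 'b'), add 'ab' as idx 3
Step 4: w='ab' (idx 3), next='b' -> output (3, 'b'), add 'abb' as idx 4
Step 5: w='b' (idx 2), next='b' -> output (2, 'b'), add 'bb' as idx 5
Step 6: w='ab' (idx 3), next='a' -> output (3, 'a'), add 'aba' as idx 6
Step 7: w='b' (idx 2), end of input -> output (2, '')


Encoded: [(0, 'a'), (0, 'b'), (1, 'b'), (3, 'b'), (2, 'b'), (3, 'a'), (2, '')]


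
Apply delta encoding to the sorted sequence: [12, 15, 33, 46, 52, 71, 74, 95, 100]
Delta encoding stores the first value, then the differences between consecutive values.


First value: 12
Deltas:
  15 - 12 = 3
  33 - 15 = 18
  46 - 33 = 13
  52 - 46 = 6
  71 - 52 = 19
  74 - 71 = 3
  95 - 74 = 21
  100 - 95 = 5


Delta encoded: [12, 3, 18, 13, 6, 19, 3, 21, 5]


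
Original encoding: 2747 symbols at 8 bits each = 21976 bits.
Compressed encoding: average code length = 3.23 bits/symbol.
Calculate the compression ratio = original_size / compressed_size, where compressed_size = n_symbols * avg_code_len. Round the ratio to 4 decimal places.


original_size = n_symbols * orig_bits = 2747 * 8 = 21976 bits
compressed_size = n_symbols * avg_code_len = 2747 * 3.23 = 8872.81 bits
ratio = original_size / compressed_size = 21976 / 8872.81 = 2.4768

Compression ratio = 2.4768


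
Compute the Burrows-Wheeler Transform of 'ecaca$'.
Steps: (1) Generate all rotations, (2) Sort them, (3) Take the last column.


Rotations (sorted):
  0: $ecaca -> last char: a
  1: a$ecac -> last char: c
  2: aca$ec -> last char: c
  3: ca$eca -> last char: a
  4: caca$e -> last char: e
  5: ecaca$ -> last char: $


BWT = accae$


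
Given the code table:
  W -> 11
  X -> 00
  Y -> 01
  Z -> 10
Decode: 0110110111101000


Decoding:
01 -> Y
10 -> Z
11 -> W
01 -> Y
11 -> W
10 -> Z
10 -> Z
00 -> X


Result: YZWYWZZX


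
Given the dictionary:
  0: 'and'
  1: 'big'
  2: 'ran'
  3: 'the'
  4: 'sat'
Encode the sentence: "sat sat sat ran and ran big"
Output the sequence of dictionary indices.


Look up each word in the dictionary:
  'sat' -> 4
  'sat' -> 4
  'sat' -> 4
  'ran' -> 2
  'and' -> 0
  'ran' -> 2
  'big' -> 1

Encoded: [4, 4, 4, 2, 0, 2, 1]


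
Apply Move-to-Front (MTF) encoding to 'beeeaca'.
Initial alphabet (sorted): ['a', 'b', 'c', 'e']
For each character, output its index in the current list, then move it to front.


MTF encoding:
'b': index 1 in ['a', 'b', 'c', 'e'] -> ['b', 'a', 'c', 'e']
'e': index 3 in ['b', 'a', 'c', 'e'] -> ['e', 'b', 'a', 'c']
'e': index 0 in ['e', 'b', 'a', 'c'] -> ['e', 'b', 'a', 'c']
'e': index 0 in ['e', 'b', 'a', 'c'] -> ['e', 'b', 'a', 'c']
'a': index 2 in ['e', 'b', 'a', 'c'] -> ['a', 'e', 'b', 'c']
'c': index 3 in ['a', 'e', 'b', 'c'] -> ['c', 'a', 'e', 'b']
'a': index 1 in ['c', 'a', 'e', 'b'] -> ['a', 'c', 'e', 'b']


Output: [1, 3, 0, 0, 2, 3, 1]


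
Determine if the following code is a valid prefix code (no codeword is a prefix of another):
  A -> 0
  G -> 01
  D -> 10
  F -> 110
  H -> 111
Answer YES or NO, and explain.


Checking each pair (does one codeword prefix another?):
  A='0' vs G='01': prefix -- VIOLATION

NO -- this is NOT a valid prefix code. A (0) is a prefix of G (01).
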